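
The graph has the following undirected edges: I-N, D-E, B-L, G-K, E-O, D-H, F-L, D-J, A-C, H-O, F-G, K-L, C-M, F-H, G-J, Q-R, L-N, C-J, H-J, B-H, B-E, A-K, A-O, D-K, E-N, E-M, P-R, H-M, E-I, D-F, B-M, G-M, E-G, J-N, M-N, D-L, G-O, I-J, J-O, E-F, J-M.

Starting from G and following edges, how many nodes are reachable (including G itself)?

BFS from G visits: G, O, M, K, J, F, E, H, A, N, C, B, L, D, I
Reachable nodes: 15 of 18 total.

15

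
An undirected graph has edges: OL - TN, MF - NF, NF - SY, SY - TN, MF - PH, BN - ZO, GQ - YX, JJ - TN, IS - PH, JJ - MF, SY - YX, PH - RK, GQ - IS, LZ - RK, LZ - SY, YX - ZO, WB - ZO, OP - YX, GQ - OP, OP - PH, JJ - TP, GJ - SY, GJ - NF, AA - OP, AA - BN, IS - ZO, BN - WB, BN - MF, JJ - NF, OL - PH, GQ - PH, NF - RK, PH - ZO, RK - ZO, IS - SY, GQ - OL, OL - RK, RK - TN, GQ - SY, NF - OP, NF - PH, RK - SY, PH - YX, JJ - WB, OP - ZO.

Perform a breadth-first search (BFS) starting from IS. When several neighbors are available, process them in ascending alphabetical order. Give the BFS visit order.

Visit IS; enqueue GQ, PH, SY, ZO → queue [GQ, PH, SY, ZO]
Visit GQ; enqueue OL, OP, YX → queue [PH, SY, ZO, OL, OP, YX]
Visit PH; enqueue MF, NF, RK → queue [SY, ZO, OL, OP, YX, MF, NF, RK]
Visit SY; enqueue GJ, LZ, TN → queue [ZO, OL, OP, YX, MF, NF, RK, GJ, LZ, TN]
Visit ZO; enqueue BN, WB → queue [OL, OP, YX, MF, NF, RK, GJ, LZ, TN, BN, WB]
Visit OL → queue [OP, YX, MF, NF, RK, GJ, LZ, TN, BN, WB]
Visit OP; enqueue AA → queue [YX, MF, NF, RK, GJ, LZ, TN, BN, WB, AA]
Visit YX → queue [MF, NF, RK, GJ, LZ, TN, BN, WB, AA]
Visit MF; enqueue JJ → queue [NF, RK, GJ, LZ, TN, BN, WB, AA, JJ]
Visit NF → queue [RK, GJ, LZ, TN, BN, WB, AA, JJ]
Visit RK → queue [GJ, LZ, TN, BN, WB, AA, JJ]
Visit GJ → queue [LZ, TN, BN, WB, AA, JJ]
Visit LZ → queue [TN, BN, WB, AA, JJ]
Visit TN → queue [BN, WB, AA, JJ]
Visit BN → queue [WB, AA, JJ]
Visit WB → queue [AA, JJ]
Visit AA → queue [JJ]
Visit JJ; enqueue TP → queue [TP]
Visit TP → queue []

IS -> GQ -> PH -> SY -> ZO -> OL -> OP -> YX -> MF -> NF -> RK -> GJ -> LZ -> TN -> BN -> WB -> AA -> JJ -> TP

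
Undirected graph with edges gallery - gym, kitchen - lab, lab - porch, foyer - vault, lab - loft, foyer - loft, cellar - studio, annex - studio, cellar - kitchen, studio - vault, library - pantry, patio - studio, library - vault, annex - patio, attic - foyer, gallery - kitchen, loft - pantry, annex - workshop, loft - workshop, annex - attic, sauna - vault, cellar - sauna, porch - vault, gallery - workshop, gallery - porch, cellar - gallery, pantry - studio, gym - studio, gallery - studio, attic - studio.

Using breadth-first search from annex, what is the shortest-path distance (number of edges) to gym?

2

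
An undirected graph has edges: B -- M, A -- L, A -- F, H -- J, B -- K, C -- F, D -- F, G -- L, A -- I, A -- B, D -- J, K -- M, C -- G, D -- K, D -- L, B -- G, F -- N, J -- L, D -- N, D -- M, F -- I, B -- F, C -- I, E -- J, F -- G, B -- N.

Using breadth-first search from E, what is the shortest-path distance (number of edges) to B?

4

Level 0: E
Level 1: J
Level 2: D, H, L
Level 3: A, F, G, K, M, N
Level 4: B, C, I
B first appears at level 4.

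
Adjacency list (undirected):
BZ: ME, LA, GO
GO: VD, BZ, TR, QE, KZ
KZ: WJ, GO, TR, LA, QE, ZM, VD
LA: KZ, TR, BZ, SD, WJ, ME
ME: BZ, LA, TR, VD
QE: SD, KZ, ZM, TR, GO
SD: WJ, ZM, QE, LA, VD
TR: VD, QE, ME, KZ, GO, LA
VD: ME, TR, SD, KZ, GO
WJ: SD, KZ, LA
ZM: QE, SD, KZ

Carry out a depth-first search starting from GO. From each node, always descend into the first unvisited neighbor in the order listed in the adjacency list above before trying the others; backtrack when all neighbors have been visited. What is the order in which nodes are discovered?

GO -> VD -> ME -> BZ -> LA -> KZ -> WJ -> SD -> ZM -> QE -> TR

Visit GO
GO → VD
VD → ME
ME → BZ
BZ → LA
LA → KZ
KZ → WJ
WJ → SD
SD → ZM
ZM → QE
QE → TR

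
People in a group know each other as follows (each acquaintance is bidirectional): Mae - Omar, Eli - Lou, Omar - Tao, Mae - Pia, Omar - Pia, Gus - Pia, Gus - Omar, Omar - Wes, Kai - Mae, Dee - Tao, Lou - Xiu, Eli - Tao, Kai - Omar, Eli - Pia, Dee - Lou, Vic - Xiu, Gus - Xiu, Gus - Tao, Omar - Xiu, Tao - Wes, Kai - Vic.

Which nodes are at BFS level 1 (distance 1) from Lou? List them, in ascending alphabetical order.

Level 0: Lou
Level 1: Dee, Eli, Xiu
Level 2: Gus, Omar, Pia, Tao, Vic
Level 3: Kai, Mae, Wes

Dee, Eli, Xiu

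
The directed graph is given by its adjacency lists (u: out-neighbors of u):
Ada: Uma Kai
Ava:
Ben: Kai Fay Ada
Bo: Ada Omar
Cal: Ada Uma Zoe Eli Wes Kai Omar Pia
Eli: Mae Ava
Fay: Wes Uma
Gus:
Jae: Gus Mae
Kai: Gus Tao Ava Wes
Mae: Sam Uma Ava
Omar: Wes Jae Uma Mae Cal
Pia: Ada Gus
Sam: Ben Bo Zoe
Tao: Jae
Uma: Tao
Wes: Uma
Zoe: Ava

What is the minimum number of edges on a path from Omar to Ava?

Level 0: Omar
Level 1: Cal, Jae, Mae, Uma, Wes
Level 2: Ada, Ava, Eli, Gus, Kai, Pia, Sam, Tao, Zoe
Level 3: Ben, Bo
Level 4: Fay
Ava first appears at level 2.

2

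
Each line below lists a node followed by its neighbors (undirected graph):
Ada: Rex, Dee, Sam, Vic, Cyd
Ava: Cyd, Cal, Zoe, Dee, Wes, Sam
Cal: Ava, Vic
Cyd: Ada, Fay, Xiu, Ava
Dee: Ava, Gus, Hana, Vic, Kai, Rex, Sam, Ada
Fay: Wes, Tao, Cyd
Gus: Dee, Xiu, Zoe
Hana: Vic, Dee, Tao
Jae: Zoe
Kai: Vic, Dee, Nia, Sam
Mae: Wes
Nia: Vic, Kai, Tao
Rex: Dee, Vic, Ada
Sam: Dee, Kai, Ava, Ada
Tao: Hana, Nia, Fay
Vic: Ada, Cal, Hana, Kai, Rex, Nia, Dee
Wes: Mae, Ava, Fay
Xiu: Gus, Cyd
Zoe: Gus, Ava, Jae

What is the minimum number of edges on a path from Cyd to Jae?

3

Level 0: Cyd
Level 1: Ada, Ava, Fay, Xiu
Level 2: Cal, Dee, Gus, Rex, Sam, Tao, Vic, Wes, Zoe
Level 3: Hana, Jae, Kai, Mae, Nia
Jae first appears at level 3.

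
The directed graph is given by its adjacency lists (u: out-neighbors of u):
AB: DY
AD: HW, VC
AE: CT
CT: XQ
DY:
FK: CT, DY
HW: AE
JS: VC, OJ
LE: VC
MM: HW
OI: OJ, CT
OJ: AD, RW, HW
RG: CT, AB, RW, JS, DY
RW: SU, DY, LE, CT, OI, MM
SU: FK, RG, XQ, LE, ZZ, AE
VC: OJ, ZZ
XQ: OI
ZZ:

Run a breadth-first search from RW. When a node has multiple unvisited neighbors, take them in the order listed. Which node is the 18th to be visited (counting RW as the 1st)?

Visit RW; enqueue SU, DY, LE, CT, OI, MM → queue [SU, DY, LE, CT, OI, MM]
Visit SU; enqueue FK, RG, XQ, ZZ, AE → queue [DY, LE, CT, OI, MM, FK, RG, XQ, ZZ, AE]
Visit DY → queue [LE, CT, OI, MM, FK, RG, XQ, ZZ, AE]
Visit LE; enqueue VC → queue [CT, OI, MM, FK, RG, XQ, ZZ, AE, VC]
Visit CT → queue [OI, MM, FK, RG, XQ, ZZ, AE, VC]
Visit OI; enqueue OJ → queue [MM, FK, RG, XQ, ZZ, AE, VC, OJ]
Visit MM; enqueue HW → queue [FK, RG, XQ, ZZ, AE, VC, OJ, HW]
Visit FK → queue [RG, XQ, ZZ, AE, VC, OJ, HW]
Visit RG; enqueue AB, JS → queue [XQ, ZZ, AE, VC, OJ, HW, AB, JS]
Visit XQ → queue [ZZ, AE, VC, OJ, HW, AB, JS]
Visit ZZ → queue [AE, VC, OJ, HW, AB, JS]
Visit AE → queue [VC, OJ, HW, AB, JS]
Visit VC → queue [OJ, HW, AB, JS]
Visit OJ; enqueue AD → queue [HW, AB, JS, AD]
Visit HW → queue [AB, JS, AD]
Visit AB → queue [JS, AD]
Visit JS → queue [AD]
Visit AD → queue []

Visit order: RW, SU, DY, LE, CT, OI, MM, FK, RG, XQ, ZZ, AE, VC, OJ, HW, AB, JS, AD

AD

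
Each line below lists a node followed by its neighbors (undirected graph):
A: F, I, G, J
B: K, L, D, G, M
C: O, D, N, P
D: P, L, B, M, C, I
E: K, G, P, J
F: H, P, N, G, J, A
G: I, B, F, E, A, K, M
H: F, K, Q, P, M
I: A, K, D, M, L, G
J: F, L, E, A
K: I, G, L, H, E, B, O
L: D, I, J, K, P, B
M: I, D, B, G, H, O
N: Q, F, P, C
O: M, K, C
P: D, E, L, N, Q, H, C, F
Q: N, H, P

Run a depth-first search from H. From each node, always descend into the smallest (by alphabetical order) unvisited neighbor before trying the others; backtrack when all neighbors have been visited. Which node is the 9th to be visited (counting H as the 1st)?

P

Visit H
H → F
F → A
A → G
G → B
B → D
D → C
C → N
N → P
P → E
E → J
J → L
L → I
I → K
K → O
O → M
P → Q

Visit order: H, F, A, G, B, D, C, N, P, E, J, L, I, K, O, M, Q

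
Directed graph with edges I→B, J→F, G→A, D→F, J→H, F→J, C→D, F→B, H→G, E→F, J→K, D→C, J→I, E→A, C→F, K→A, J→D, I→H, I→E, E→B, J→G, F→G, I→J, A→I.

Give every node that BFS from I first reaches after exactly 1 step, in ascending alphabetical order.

B, E, H, J

Level 0: I
Level 1: B, E, H, J
Level 2: A, D, F, G, K
Level 3: C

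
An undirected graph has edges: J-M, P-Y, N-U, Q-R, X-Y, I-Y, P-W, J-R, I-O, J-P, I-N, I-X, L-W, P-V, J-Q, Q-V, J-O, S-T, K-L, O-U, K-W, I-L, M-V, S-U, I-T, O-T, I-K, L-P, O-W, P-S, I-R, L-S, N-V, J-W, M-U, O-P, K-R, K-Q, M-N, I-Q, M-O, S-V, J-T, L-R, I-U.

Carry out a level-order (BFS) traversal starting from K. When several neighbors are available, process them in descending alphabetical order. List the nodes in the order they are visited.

K, W, R, Q, L, I, P, O, J, V, S, Y, X, U, T, N, M

Visit K; enqueue W, R, Q, L, I → queue [W, R, Q, L, I]
Visit W; enqueue P, O, J → queue [R, Q, L, I, P, O, J]
Visit R → queue [Q, L, I, P, O, J]
Visit Q; enqueue V → queue [L, I, P, O, J, V]
Visit L; enqueue S → queue [I, P, O, J, V, S]
Visit I; enqueue Y, X, U, T, N → queue [P, O, J, V, S, Y, X, U, T, N]
Visit P → queue [O, J, V, S, Y, X, U, T, N]
Visit O; enqueue M → queue [J, V, S, Y, X, U, T, N, M]
Visit J → queue [V, S, Y, X, U, T, N, M]
Visit V → queue [S, Y, X, U, T, N, M]
Visit S → queue [Y, X, U, T, N, M]
Visit Y → queue [X, U, T, N, M]
Visit X → queue [U, T, N, M]
Visit U → queue [T, N, M]
Visit T → queue [N, M]
Visit N → queue [M]
Visit M → queue []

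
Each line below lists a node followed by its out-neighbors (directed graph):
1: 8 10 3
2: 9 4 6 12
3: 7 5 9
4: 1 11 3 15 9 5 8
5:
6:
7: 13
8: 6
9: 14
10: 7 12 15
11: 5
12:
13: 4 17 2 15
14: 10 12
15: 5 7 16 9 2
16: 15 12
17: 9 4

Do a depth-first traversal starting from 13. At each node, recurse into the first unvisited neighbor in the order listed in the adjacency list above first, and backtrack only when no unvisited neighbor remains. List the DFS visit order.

13, 4, 1, 8, 6, 10, 7, 12, 15, 5, 16, 9, 14, 2, 3, 11, 17

Visit 13
13 → 4
4 → 1
1 → 8
8 → 6
1 → 10
10 → 7
10 → 12
10 → 15
15 → 5
15 → 16
15 → 9
9 → 14
15 → 2
1 → 3
4 → 11
13 → 17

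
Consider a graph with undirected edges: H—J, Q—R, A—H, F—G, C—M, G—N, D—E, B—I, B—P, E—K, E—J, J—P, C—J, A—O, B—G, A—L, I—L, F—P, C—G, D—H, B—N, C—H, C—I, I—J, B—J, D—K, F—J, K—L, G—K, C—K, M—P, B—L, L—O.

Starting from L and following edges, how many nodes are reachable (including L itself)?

16

BFS from L visits: L, A, B, I, K, O, H, G, J, N, P, C, D, E, F, M
Reachable nodes: 16 of 18 total.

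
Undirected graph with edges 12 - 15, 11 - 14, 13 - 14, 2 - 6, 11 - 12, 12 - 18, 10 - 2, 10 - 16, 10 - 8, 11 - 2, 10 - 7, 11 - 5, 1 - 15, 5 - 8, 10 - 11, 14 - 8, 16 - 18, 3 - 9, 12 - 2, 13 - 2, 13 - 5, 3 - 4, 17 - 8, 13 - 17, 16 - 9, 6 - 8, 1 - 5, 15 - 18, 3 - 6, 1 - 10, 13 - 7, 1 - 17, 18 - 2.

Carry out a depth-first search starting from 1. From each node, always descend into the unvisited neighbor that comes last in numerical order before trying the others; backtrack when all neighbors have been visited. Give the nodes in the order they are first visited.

1, 17, 13, 14, 11, 12, 18, 16, 10, 8, 6, 3, 9, 4, 2, 5, 7, 15

Visit 1
1 → 17
17 → 13
13 → 14
14 → 11
11 → 12
12 → 18
18 → 16
16 → 10
10 → 8
8 → 6
6 → 3
3 → 9
3 → 4
6 → 2
8 → 5
10 → 7
18 → 15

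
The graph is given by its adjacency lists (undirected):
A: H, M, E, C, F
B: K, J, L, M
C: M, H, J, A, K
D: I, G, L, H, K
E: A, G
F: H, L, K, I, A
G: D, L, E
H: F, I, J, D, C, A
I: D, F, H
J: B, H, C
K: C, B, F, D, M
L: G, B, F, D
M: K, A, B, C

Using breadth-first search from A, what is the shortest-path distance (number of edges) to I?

Level 0: A
Level 1: C, E, F, H, M
Level 2: B, D, G, I, J, K, L
I first appears at level 2.

2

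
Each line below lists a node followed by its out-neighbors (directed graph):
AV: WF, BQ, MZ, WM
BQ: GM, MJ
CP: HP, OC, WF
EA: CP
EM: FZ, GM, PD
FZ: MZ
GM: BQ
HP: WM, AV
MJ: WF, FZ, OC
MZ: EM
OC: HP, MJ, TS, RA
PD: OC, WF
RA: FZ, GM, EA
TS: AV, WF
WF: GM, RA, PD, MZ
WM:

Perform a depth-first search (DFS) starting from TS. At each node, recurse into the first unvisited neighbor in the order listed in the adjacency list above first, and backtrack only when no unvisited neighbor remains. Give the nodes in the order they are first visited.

TS, AV, WF, GM, BQ, MJ, FZ, MZ, EM, PD, OC, HP, WM, RA, EA, CP

Visit TS
TS → AV
AV → WF
WF → GM
GM → BQ
BQ → MJ
MJ → FZ
FZ → MZ
MZ → EM
EM → PD
PD → OC
OC → HP
HP → WM
OC → RA
RA → EA
EA → CP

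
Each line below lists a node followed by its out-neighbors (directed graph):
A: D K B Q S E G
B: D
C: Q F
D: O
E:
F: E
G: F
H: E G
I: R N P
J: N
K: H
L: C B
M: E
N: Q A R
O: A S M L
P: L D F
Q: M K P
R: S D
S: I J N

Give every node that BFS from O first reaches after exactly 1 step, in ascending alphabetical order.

Level 0: O
Level 1: A, L, M, S
Level 2: B, C, D, E, G, I, J, K, N, Q
Level 3: F, H, P, R

A, L, M, S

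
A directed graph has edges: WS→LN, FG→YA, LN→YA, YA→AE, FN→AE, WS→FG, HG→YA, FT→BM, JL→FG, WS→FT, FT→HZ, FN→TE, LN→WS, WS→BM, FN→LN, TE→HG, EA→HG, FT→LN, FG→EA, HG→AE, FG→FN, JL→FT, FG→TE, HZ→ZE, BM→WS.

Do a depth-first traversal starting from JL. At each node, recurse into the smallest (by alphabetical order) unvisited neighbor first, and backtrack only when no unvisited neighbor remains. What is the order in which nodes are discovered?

JL, FG, EA, HG, AE, YA, FN, LN, WS, BM, FT, HZ, ZE, TE

Visit JL
JL → FG
FG → EA
EA → HG
HG → AE
HG → YA
FG → FN
FN → LN
LN → WS
WS → BM
WS → FT
FT → HZ
HZ → ZE
FN → TE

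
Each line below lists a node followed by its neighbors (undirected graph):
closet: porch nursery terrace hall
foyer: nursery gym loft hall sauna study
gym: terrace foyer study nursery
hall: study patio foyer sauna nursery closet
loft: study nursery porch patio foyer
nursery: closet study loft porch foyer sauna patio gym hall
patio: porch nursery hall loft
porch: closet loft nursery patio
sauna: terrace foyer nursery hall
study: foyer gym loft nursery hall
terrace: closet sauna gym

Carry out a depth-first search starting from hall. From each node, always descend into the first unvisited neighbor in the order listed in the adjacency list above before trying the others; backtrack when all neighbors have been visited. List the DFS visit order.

hall study foyer nursery closet porch loft patio terrace sauna gym

Visit hall
hall → study
study → foyer
foyer → nursery
nursery → closet
closet → porch
porch → loft
loft → patio
closet → terrace
terrace → sauna
terrace → gym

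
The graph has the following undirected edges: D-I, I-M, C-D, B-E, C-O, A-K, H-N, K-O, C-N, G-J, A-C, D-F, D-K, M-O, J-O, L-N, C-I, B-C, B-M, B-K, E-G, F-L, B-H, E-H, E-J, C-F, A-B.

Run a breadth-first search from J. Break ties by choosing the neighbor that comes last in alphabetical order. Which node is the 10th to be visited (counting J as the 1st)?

Visit J; enqueue O, G, E → queue [O, G, E]
Visit O; enqueue M, K, C → queue [G, E, M, K, C]
Visit G → queue [E, M, K, C]
Visit E; enqueue H, B → queue [M, K, C, H, B]
Visit M; enqueue I → queue [K, C, H, B, I]
Visit K; enqueue D, A → queue [C, H, B, I, D, A]
Visit C; enqueue N, F → queue [H, B, I, D, A, N, F]
Visit H → queue [B, I, D, A, N, F]
Visit B → queue [I, D, A, N, F]
Visit I → queue [D, A, N, F]
Visit D → queue [A, N, F]
Visit A → queue [N, F]
Visit N; enqueue L → queue [F, L]
Visit F → queue [L]
Visit L → queue []

Visit order: J, O, G, E, M, K, C, H, B, I, D, A, N, F, L

I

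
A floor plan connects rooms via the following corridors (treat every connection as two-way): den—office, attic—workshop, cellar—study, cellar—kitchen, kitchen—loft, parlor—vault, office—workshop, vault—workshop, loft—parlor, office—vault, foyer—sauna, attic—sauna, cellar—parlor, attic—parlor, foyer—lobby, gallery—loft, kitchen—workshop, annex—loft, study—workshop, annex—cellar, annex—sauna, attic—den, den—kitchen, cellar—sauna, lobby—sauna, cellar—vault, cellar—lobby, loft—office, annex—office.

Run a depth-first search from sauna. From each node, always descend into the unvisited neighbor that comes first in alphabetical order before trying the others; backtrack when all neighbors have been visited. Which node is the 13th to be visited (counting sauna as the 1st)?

Visit sauna
sauna → annex
annex → cellar
cellar → kitchen
kitchen → den
den → attic
attic → parlor
parlor → loft
loft → gallery
loft → office
office → vault
vault → workshop
workshop → study
cellar → lobby
lobby → foyer

Visit order: sauna, annex, cellar, kitchen, den, attic, parlor, loft, gallery, office, vault, workshop, study, lobby, foyer

study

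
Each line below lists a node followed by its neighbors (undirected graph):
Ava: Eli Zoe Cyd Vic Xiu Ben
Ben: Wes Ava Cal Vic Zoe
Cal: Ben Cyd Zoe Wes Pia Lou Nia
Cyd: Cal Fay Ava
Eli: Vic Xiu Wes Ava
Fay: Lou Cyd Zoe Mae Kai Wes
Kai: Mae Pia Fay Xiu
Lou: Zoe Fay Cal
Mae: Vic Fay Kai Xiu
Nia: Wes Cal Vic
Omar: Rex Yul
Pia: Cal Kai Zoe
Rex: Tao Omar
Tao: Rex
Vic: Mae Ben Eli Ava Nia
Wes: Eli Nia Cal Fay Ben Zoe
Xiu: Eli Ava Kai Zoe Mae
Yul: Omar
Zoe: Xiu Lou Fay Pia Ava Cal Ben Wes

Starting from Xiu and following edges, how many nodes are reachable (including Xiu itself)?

15

BFS from Xiu visits: Xiu, Eli, Ava, Kai, Zoe, Mae, Vic, Wes, Cyd, Ben, Pia, Fay, Lou, Cal, Nia
Reachable nodes: 15 of 19 total.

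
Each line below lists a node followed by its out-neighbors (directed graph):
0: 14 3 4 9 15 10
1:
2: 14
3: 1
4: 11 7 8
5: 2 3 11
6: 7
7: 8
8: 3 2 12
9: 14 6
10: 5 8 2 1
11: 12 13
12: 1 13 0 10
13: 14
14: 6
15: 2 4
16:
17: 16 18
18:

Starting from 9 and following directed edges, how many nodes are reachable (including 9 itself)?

16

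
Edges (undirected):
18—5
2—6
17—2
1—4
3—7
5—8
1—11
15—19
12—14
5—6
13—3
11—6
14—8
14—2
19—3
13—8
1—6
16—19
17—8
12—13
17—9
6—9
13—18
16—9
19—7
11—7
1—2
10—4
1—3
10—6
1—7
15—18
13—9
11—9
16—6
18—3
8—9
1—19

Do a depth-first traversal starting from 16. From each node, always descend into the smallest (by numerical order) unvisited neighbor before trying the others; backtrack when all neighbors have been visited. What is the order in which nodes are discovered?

16 → 6 → 1 → 2 → 14 → 8 → 5 → 18 → 3 → 7 → 11 → 9 → 13 → 12 → 17 → 19 → 15 → 4 → 10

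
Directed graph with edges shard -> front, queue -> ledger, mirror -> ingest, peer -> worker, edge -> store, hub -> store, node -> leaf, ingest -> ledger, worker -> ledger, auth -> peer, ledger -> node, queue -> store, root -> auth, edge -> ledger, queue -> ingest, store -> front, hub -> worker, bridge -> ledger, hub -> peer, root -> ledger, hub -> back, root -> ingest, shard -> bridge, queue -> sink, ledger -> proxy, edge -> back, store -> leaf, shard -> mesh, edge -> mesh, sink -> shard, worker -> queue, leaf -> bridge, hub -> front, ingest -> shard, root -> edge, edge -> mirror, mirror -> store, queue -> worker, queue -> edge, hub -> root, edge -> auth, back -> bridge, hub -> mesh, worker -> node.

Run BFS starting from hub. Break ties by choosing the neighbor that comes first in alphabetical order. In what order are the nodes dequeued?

Visit hub; enqueue back, front, mesh, peer, root, store, worker → queue [back, front, mesh, peer, root, store, worker]
Visit back; enqueue bridge → queue [front, mesh, peer, root, store, worker, bridge]
Visit front → queue [mesh, peer, root, store, worker, bridge]
Visit mesh → queue [peer, root, store, worker, bridge]
Visit peer → queue [root, store, worker, bridge]
Visit root; enqueue auth, edge, ingest, ledger → queue [store, worker, bridge, auth, edge, ingest, ledger]
Visit store; enqueue leaf → queue [worker, bridge, auth, edge, ingest, ledger, leaf]
Visit worker; enqueue node, queue → queue [bridge, auth, edge, ingest, ledger, leaf, node, queue]
Visit bridge → queue [auth, edge, ingest, ledger, leaf, node, queue]
Visit auth → queue [edge, ingest, ledger, leaf, node, queue]
Visit edge; enqueue mirror → queue [ingest, ledger, leaf, node, queue, mirror]
Visit ingest; enqueue shard → queue [ledger, leaf, node, queue, mirror, shard]
Visit ledger; enqueue proxy → queue [leaf, node, queue, mirror, shard, proxy]
Visit leaf → queue [node, queue, mirror, shard, proxy]
Visit node → queue [queue, mirror, shard, proxy]
Visit queue; enqueue sink → queue [mirror, shard, proxy, sink]
Visit mirror → queue [shard, proxy, sink]
Visit shard → queue [proxy, sink]
Visit proxy → queue [sink]
Visit sink → queue []

hub, back, front, mesh, peer, root, store, worker, bridge, auth, edge, ingest, ledger, leaf, node, queue, mirror, shard, proxy, sink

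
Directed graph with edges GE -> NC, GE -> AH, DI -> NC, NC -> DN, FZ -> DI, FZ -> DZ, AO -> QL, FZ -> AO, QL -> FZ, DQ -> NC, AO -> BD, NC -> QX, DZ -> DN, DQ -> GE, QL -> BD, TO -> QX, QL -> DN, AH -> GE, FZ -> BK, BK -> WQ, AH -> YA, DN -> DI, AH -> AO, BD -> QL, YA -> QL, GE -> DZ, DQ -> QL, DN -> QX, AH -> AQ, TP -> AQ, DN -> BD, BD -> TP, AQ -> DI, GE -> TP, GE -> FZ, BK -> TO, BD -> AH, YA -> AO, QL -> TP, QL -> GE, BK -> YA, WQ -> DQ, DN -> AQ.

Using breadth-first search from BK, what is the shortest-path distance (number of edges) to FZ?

Level 0: BK
Level 1: TO, WQ, YA
Level 2: AO, DQ, QL, QX
Level 3: BD, DN, FZ, GE, NC, TP
Level 4: AH, AQ, DI, DZ
FZ first appears at level 3.

3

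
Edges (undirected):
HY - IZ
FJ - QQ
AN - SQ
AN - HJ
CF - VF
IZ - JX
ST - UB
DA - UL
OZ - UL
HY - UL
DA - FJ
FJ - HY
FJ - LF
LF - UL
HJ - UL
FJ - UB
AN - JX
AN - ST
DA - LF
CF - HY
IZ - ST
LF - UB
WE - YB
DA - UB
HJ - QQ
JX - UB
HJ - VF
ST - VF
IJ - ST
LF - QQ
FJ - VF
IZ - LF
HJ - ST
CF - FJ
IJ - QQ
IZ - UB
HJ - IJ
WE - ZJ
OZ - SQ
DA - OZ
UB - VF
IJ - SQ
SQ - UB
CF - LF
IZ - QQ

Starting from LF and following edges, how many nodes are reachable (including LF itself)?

17

BFS from LF visits: LF, UL, UB, QQ, IZ, FJ, DA, CF, OZ, HY, HJ, VF, ST, SQ, JX, IJ, AN
Reachable nodes: 17 of 20 total.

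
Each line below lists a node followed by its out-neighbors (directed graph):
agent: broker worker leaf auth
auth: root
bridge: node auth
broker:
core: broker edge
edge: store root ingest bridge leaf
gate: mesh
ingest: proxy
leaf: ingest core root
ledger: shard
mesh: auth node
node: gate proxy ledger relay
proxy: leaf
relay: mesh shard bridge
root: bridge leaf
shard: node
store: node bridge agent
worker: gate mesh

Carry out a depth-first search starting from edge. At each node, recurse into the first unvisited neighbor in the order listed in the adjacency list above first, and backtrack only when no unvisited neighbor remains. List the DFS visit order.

edge, store, node, gate, mesh, auth, root, bridge, leaf, ingest, proxy, core, broker, ledger, shard, relay, agent, worker

Visit edge
edge → store
store → node
node → gate
gate → mesh
mesh → auth
auth → root
root → bridge
root → leaf
leaf → ingest
ingest → proxy
leaf → core
core → broker
node → ledger
ledger → shard
node → relay
store → agent
agent → worker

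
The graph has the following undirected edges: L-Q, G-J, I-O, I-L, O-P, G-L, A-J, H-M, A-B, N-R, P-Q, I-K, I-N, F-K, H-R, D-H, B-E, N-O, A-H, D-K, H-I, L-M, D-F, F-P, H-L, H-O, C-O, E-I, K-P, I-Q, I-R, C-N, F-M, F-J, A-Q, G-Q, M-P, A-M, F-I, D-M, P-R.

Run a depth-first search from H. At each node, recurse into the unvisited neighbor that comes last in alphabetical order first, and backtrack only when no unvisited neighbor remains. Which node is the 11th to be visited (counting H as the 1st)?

Visit H
H → R
R → P
P → Q
Q → L
L → M
M → F
F → K
K → I
I → O
O → N
N → C
I → E
E → B
B → A
A → J
J → G
K → D

Visit order: H, R, P, Q, L, M, F, K, I, O, N, C, E, B, A, J, G, D

N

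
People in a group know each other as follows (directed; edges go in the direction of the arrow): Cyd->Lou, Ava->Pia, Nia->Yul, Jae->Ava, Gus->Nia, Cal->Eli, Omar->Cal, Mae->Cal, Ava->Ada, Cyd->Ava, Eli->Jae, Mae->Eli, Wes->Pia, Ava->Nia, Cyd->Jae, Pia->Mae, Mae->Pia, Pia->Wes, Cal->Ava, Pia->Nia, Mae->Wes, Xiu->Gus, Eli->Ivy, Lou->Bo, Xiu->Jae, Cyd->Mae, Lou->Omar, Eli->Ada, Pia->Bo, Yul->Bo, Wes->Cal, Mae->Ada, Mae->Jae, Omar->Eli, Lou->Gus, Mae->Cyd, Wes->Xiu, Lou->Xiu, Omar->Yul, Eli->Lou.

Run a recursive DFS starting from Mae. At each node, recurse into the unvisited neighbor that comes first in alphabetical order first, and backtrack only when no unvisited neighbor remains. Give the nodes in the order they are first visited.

Visit Mae
Mae → Ada
Mae → Cal
Cal → Ava
Ava → Nia
Nia → Yul
Yul → Bo
Ava → Pia
Pia → Wes
Wes → Xiu
Xiu → Gus
Xiu → Jae
Cal → Eli
Eli → Ivy
Eli → Lou
Lou → Omar
Mae → Cyd

Mae -> Ada -> Cal -> Ava -> Nia -> Yul -> Bo -> Pia -> Wes -> Xiu -> Gus -> Jae -> Eli -> Ivy -> Lou -> Omar -> Cyd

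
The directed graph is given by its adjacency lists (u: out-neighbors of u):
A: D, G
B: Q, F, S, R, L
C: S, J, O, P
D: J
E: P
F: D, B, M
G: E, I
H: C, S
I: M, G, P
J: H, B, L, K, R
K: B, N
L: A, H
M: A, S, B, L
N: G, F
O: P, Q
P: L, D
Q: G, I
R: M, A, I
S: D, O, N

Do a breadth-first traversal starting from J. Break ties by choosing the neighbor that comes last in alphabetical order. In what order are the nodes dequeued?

Visit J; enqueue R, L, K, H, B → queue [R, L, K, H, B]
Visit R; enqueue M, I, A → queue [L, K, H, B, M, I, A]
Visit L → queue [K, H, B, M, I, A]
Visit K; enqueue N → queue [H, B, M, I, A, N]
Visit H; enqueue S, C → queue [B, M, I, A, N, S, C]
Visit B; enqueue Q, F → queue [M, I, A, N, S, C, Q, F]
Visit M → queue [I, A, N, S, C, Q, F]
Visit I; enqueue P, G → queue [A, N, S, C, Q, F, P, G]
Visit A; enqueue D → queue [N, S, C, Q, F, P, G, D]
Visit N → queue [S, C, Q, F, P, G, D]
Visit S; enqueue O → queue [C, Q, F, P, G, D, O]
Visit C → queue [Q, F, P, G, D, O]
Visit Q → queue [F, P, G, D, O]
Visit F → queue [P, G, D, O]
Visit P → queue [G, D, O]
Visit G; enqueue E → queue [D, O, E]
Visit D → queue [O, E]
Visit O → queue [E]
Visit E → queue []

J R L K H B M I A N S C Q F P G D O E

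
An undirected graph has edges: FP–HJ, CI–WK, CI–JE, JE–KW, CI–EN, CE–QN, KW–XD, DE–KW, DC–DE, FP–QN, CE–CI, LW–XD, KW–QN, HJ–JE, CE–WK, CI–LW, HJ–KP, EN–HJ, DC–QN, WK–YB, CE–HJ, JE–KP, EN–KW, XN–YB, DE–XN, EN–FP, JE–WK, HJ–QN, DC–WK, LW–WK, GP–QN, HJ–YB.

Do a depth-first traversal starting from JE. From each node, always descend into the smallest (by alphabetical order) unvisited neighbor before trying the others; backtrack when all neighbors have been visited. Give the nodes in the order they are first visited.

JE, CI, CE, HJ, EN, FP, QN, DC, DE, KW, XD, LW, WK, YB, XN, GP, KP

Visit JE
JE → CI
CI → CE
CE → HJ
HJ → EN
EN → FP
FP → QN
QN → DC
DC → DE
DE → KW
KW → XD
XD → LW
LW → WK
WK → YB
YB → XN
QN → GP
HJ → KP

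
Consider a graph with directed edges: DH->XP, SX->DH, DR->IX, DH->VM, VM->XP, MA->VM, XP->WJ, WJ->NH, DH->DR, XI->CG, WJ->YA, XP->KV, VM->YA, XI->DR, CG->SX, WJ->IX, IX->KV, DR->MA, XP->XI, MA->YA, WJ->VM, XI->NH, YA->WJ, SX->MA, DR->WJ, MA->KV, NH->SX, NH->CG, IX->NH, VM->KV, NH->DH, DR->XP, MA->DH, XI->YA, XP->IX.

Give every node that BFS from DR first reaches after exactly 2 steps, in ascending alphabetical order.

DH, KV, NH, VM, XI, YA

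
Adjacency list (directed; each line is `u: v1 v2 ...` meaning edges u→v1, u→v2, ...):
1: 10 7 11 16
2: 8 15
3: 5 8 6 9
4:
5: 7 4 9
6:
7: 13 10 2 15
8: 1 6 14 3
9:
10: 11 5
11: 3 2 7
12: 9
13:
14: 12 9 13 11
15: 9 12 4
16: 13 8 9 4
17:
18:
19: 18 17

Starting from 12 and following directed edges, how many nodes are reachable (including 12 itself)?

BFS from 12 visits: 12, 9
Reachable nodes: 2 of 19 total.

2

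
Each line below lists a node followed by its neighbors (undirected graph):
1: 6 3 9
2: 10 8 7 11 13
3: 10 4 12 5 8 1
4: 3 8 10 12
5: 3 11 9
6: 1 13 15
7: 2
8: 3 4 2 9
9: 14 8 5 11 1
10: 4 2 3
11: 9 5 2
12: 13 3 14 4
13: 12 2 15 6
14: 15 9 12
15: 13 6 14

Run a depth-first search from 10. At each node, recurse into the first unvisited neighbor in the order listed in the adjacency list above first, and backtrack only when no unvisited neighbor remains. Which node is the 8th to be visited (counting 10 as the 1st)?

9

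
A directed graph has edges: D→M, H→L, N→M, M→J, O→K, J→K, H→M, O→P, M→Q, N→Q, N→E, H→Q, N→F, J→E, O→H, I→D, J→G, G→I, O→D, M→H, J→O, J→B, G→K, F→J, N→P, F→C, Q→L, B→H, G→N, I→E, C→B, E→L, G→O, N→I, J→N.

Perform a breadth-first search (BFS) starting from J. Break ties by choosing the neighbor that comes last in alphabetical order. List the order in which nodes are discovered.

J, O, N, K, G, E, B, P, H, D, Q, M, I, F, L, C

Visit J; enqueue O, N, K, G, E, B → queue [O, N, K, G, E, B]
Visit O; enqueue P, H, D → queue [N, K, G, E, B, P, H, D]
Visit N; enqueue Q, M, I, F → queue [K, G, E, B, P, H, D, Q, M, I, F]
Visit K → queue [G, E, B, P, H, D, Q, M, I, F]
Visit G → queue [E, B, P, H, D, Q, M, I, F]
Visit E; enqueue L → queue [B, P, H, D, Q, M, I, F, L]
Visit B → queue [P, H, D, Q, M, I, F, L]
Visit P → queue [H, D, Q, M, I, F, L]
Visit H → queue [D, Q, M, I, F, L]
Visit D → queue [Q, M, I, F, L]
Visit Q → queue [M, I, F, L]
Visit M → queue [I, F, L]
Visit I → queue [F, L]
Visit F; enqueue C → queue [L, C]
Visit L → queue [C]
Visit C → queue []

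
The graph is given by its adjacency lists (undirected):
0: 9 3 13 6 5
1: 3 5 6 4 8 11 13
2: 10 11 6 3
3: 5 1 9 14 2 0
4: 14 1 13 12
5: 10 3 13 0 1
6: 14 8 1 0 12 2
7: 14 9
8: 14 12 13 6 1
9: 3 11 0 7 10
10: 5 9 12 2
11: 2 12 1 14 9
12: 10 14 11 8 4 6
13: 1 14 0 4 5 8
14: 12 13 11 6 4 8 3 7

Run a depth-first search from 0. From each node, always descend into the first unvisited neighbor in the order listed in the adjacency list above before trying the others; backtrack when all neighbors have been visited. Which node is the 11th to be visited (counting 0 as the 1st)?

8

Visit 0
0 → 9
9 → 3
3 → 5
5 → 10
10 → 12
12 → 14
14 → 13
13 → 1
1 → 6
6 → 8
6 → 2
2 → 11
1 → 4
14 → 7

Visit order: 0, 9, 3, 5, 10, 12, 14, 13, 1, 6, 8, 2, 11, 4, 7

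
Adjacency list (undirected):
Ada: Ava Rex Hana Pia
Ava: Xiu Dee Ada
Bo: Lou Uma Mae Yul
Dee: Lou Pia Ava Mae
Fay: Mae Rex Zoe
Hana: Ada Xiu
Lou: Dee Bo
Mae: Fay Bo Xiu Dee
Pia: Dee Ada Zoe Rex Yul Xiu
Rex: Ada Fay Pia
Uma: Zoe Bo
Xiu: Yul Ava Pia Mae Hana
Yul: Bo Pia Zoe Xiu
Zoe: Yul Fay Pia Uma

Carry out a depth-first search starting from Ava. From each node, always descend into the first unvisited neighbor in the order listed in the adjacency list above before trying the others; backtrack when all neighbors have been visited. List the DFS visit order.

Ava, Xiu, Yul, Bo, Lou, Dee, Pia, Ada, Rex, Fay, Mae, Zoe, Uma, Hana

Visit Ava
Ava → Xiu
Xiu → Yul
Yul → Bo
Bo → Lou
Lou → Dee
Dee → Pia
Pia → Ada
Ada → Rex
Rex → Fay
Fay → Mae
Fay → Zoe
Zoe → Uma
Ada → Hana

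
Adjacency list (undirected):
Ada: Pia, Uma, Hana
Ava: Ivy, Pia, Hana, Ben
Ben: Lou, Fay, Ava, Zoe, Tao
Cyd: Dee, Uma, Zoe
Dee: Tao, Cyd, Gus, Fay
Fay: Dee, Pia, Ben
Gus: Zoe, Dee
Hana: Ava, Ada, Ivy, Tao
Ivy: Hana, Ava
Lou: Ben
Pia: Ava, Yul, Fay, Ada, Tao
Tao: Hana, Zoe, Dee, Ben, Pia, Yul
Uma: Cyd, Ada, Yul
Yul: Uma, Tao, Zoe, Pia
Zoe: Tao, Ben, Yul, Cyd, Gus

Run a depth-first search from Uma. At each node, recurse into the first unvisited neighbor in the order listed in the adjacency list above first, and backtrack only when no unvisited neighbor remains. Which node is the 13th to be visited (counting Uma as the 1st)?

Visit Uma
Uma → Cyd
Cyd → Dee
Dee → Tao
Tao → Hana
Hana → Ava
Ava → Ivy
Ava → Pia
Pia → Yul
Yul → Zoe
Zoe → Ben
Ben → Lou
Ben → Fay
Zoe → Gus
Pia → Ada

Visit order: Uma, Cyd, Dee, Tao, Hana, Ava, Ivy, Pia, Yul, Zoe, Ben, Lou, Fay, Gus, Ada

Fay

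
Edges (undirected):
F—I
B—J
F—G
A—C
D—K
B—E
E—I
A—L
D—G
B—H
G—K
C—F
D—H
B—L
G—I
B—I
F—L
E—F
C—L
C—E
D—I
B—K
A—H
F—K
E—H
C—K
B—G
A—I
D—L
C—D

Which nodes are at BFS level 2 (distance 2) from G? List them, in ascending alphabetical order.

Level 0: G
Level 1: B, D, F, I, K
Level 2: A, C, E, H, J, L

A, C, E, H, J, L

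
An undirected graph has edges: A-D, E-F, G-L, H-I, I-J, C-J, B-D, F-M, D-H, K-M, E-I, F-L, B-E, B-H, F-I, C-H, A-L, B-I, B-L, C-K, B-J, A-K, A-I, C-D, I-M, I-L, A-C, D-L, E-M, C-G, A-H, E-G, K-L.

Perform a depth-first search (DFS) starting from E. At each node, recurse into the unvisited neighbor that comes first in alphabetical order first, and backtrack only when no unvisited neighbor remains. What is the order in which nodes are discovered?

E → B → D → A → C → G → L → F → I → H → J → M → K

Visit E
E → B
B → D
D → A
A → C
C → G
G → L
L → F
F → I
I → H
I → J
I → M
M → K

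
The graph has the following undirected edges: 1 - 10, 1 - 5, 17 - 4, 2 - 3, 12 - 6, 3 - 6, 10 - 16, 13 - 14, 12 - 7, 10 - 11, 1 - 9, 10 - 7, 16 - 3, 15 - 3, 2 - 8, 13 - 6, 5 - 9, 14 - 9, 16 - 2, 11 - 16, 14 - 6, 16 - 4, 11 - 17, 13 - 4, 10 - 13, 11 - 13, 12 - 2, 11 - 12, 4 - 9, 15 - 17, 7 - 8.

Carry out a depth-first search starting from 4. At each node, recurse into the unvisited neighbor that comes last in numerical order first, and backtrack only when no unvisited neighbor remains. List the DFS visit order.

4 17 15 3 16 11 13 14 9 5 1 10 7 12 6 2 8

Visit 4
4 → 17
17 → 15
15 → 3
3 → 16
16 → 11
11 → 13
13 → 14
14 → 9
9 → 5
5 → 1
1 → 10
10 → 7
7 → 12
12 → 6
12 → 2
2 → 8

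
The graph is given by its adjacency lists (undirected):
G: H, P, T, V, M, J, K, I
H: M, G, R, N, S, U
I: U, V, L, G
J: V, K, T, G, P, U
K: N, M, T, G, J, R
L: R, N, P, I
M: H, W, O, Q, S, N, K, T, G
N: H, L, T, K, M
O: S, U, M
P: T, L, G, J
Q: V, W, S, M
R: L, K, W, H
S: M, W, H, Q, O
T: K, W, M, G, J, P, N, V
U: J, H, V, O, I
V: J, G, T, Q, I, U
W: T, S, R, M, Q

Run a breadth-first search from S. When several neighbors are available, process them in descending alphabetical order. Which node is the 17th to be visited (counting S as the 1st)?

Visit S; enqueue W, Q, O, M, H → queue [W, Q, O, M, H]
Visit W; enqueue T, R → queue [Q, O, M, H, T, R]
Visit Q; enqueue V → queue [O, M, H, T, R, V]
Visit O; enqueue U → queue [M, H, T, R, V, U]
Visit M; enqueue N, K, G → queue [H, T, R, V, U, N, K, G]
Visit H → queue [T, R, V, U, N, K, G]
Visit T; enqueue P, J → queue [R, V, U, N, K, G, P, J]
Visit R; enqueue L → queue [V, U, N, K, G, P, J, L]
Visit V; enqueue I → queue [U, N, K, G, P, J, L, I]
Visit U → queue [N, K, G, P, J, L, I]
Visit N → queue [K, G, P, J, L, I]
Visit K → queue [G, P, J, L, I]
Visit G → queue [P, J, L, I]
Visit P → queue [J, L, I]
Visit J → queue [L, I]
Visit L → queue [I]
Visit I → queue []

Visit order: S, W, Q, O, M, H, T, R, V, U, N, K, G, P, J, L, I

I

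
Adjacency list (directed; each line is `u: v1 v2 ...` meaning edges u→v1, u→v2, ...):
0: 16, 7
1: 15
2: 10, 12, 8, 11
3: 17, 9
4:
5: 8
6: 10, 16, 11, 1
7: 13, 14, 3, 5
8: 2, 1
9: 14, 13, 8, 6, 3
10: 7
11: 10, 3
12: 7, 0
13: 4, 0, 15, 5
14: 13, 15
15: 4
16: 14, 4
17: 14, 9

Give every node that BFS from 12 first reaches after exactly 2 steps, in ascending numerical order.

Level 0: 12
Level 1: 0, 7
Level 2: 3, 5, 13, 14, 16
Level 3: 4, 8, 9, 15, 17
Level 4: 1, 2, 6
Level 5: 10, 11

3, 5, 13, 14, 16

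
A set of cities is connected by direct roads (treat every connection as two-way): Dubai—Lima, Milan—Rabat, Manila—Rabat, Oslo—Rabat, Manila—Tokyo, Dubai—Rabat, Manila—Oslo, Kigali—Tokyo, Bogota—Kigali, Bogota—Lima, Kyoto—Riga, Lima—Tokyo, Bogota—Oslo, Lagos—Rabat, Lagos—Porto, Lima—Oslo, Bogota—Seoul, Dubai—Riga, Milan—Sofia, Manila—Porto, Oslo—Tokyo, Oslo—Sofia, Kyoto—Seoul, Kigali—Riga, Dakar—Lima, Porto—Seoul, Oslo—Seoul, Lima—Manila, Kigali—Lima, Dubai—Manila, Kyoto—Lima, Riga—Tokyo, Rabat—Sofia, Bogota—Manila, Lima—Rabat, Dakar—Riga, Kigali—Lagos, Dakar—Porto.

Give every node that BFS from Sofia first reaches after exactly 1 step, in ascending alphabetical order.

Milan, Oslo, Rabat

Level 0: Sofia
Level 1: Milan, Oslo, Rabat
Level 2: Bogota, Dubai, Lagos, Lima, Manila, Seoul, Tokyo
Level 3: Dakar, Kigali, Kyoto, Porto, Riga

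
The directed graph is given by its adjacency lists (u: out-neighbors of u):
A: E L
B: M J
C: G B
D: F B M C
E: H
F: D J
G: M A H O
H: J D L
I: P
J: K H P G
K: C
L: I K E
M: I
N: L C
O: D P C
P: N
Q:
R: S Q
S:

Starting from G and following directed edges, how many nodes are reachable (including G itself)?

BFS from G visits: G, M, A, H, O, I, E, L, J, D, P, C, K, F, B, N
Reachable nodes: 16 of 19 total.

16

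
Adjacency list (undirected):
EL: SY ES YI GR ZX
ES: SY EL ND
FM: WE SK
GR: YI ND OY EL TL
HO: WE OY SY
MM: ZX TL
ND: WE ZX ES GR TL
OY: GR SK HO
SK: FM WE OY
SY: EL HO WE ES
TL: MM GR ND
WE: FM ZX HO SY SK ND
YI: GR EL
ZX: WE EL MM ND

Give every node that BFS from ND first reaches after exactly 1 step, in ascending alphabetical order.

Level 0: ND
Level 1: ES, GR, TL, WE, ZX
Level 2: EL, FM, HO, MM, OY, SK, SY, YI

ES, GR, TL, WE, ZX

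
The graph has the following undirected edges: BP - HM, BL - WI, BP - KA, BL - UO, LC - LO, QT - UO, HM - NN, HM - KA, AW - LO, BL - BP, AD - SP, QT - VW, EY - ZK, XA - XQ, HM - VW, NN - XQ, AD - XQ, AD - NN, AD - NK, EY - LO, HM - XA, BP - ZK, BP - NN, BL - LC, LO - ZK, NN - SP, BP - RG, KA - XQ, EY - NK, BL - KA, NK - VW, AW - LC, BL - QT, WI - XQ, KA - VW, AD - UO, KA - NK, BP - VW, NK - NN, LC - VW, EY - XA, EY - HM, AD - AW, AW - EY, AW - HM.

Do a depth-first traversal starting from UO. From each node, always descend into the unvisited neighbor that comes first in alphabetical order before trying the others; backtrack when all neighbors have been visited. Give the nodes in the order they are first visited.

UO -> AD -> AW -> EY -> HM -> BP -> BL -> KA -> NK -> NN -> SP -> XQ -> WI -> XA -> VW -> LC -> LO -> ZK -> QT -> RG

Visit UO
UO → AD
AD → AW
AW → EY
EY → HM
HM → BP
BP → BL
BL → KA
KA → NK
NK → NN
NN → SP
NN → XQ
XQ → WI
XQ → XA
NK → VW
VW → LC
LC → LO
LO → ZK
VW → QT
BP → RG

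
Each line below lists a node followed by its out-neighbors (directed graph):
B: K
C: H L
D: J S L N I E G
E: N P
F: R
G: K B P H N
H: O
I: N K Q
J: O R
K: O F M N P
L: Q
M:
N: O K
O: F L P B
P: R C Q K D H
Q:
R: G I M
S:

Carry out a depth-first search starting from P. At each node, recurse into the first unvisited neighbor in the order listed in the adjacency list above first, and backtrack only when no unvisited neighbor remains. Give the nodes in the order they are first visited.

P, R, G, K, O, F, L, Q, B, M, N, H, I, C, D, J, S, E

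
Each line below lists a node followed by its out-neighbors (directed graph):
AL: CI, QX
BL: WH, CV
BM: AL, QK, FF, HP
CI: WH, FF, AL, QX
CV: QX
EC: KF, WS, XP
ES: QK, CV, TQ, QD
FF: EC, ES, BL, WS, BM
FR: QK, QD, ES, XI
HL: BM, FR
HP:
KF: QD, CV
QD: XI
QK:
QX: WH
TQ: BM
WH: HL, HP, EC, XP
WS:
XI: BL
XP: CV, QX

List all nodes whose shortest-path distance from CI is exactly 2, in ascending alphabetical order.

Level 0: CI
Level 1: AL, FF, QX, WH
Level 2: BL, BM, EC, ES, HL, HP, WS, XP
Level 3: CV, FR, KF, QD, QK, TQ
Level 4: XI

BL, BM, EC, ES, HL, HP, WS, XP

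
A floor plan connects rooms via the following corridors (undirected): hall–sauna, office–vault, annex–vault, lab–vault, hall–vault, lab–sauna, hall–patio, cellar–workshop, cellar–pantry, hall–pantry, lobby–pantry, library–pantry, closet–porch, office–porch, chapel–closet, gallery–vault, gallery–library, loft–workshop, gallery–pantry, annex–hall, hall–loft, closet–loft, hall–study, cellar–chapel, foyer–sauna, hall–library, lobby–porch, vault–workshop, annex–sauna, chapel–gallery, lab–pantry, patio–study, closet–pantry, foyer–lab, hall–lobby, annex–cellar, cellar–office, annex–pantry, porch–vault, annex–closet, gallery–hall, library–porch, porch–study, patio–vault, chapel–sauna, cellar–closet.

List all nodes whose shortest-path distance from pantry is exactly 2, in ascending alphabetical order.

Level 0: pantry
Level 1: annex, cellar, closet, gallery, hall, lab, library, lobby
Level 2: chapel, foyer, loft, office, patio, porch, sauna, study, vault, workshop

chapel, foyer, loft, office, patio, porch, sauna, study, vault, workshop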